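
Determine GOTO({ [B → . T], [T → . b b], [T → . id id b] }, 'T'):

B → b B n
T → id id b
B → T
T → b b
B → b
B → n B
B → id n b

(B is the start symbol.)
{ [B → T .] }

GOTO(I, 'T') = CLOSURE({ [A → αX.β] : [A → α.Xβ] ∈ I, X = 'T' })

Items with dot before 'T', with the dot advanced:
  [B → . T] → [B → T .]
Closure adds nothing (no advanced item has the dot before a non-terminal).

GOTO = { [B → T .] }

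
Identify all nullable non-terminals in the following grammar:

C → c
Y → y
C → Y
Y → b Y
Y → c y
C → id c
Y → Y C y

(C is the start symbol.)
There are no ε-productions, so no non-terminal can derive ε.
No non-terminals are nullable.

Answer: None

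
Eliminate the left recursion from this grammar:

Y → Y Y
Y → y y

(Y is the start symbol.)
Y is directly left-recursive. The standard transformation for
  A → A α₁ | ... | A α_m | β₁ | ... | β_n
is
  A  → β₁ A' | ... | β_n A'
  A' → α₁ A' | ... | α_m A' | ε

Y → y y becomes Y → y y Y'
Y → Y Y becomes Y' → Y Y'
Add Y' → ε

Resulting grammar:
Y → y y Y'
Y' → Y Y'
Y' → ε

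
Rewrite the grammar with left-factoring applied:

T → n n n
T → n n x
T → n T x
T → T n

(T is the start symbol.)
Left-factoring transforms A → αβ₁ | αβ₂ into A → αA' and A' → β₁ | β₂
(α is the longest common prefix among the alternatives). Repeat until
no nonterminal has two alternatives with a common prefix.

Round 1: T has alternatives sharing prefix 'n'. Introduce T': T → n T'
  Add: T' → n n
  Add: T' → n x
  Add: T' → T x

Round 2: T' has alternatives sharing prefix 'n'. Introduce T'': T' → n T''
  Add: T'' → n
  Add: T'' → x

No remaining common prefixes — done.

Resulting grammar:
T → n T'
T' → n T''
T'' → n
T'' → x
T' → T x
T → T n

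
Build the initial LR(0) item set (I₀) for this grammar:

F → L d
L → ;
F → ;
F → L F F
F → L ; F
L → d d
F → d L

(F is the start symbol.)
{ [F → . ;], [F → . L ; F], [F → . L F F], [F → . L d], [F → . d L], [F' → . F], [L → . ;], [L → . d d] }

First, augment the grammar with F' → F
I₀ = CLOSURE({ [F' → . F] }):
  [F' → . F] has the dot before F: add [F → . L d], [F → . ;], [F → . L F F], [F → . L ; F], [F → . d L]
  [F → . L d] has the dot before L: add [L → . ;], [L → . d d]
No further items can be added.

I₀ = { [F → . ;], [F → . L ; F], [F → . L F F], [F → . L d], [F → . d L], [F' → . F], [L → . ;], [L → . d d] }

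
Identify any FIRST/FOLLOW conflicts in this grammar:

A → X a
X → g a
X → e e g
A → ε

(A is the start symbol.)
No FIRST/FOLLOW conflicts.

Nullable non-terminals: A.
FIRST sets used below: FIRST(X) = { 'e', 'g' }

A: nullable alternative(s) A → ε; FOLLOW(A) = { $ }
  A → X a: FIRST \ {ε} = { 'e', 'g' } — disjoint from FOLLOW(A)
  A → ε: FIRST \ {ε} = { } — this is the only nullable alternative, skip

X has no nullable alternative, so no FIRST/FOLLOW check is needed there.

No FIRST/FOLLOW conflicts found.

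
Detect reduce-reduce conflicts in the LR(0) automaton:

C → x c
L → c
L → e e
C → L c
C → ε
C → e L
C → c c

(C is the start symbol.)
Augment with C' → C and build the canonical LR(0) collection (I0 = CLOSURE({[C' → . C]}), then GOTO on every symbol after a dot until no new states appear). It has 13 states:
  I0: { [C → . L c], [C → . c c], [C → . e L], [C → . x c], [C → .], [C' → . C], [L → . c], [L → . e e] }  — shift, reduce
  I1: { [C' → C .] }  — accept
  I2: { [C → L . c] }  — shift
  I3: { [C → c . c], [L → c .] }  — shift, reduce
  I4: { [C → e . L], [L → . c], [L → . e e], [L → e . e] }  — shift
  I5: { [C → x . c] }  — shift
  I6: { [C → x c .] }  — reduce
  I7: { [C → e L .] }  — reduce
  I8: { [L → c .] }  — reduce
  I9: { [L → e . e], [L → e e .] }  — shift, reduce
  I10: { [L → e e .] }  — reduce
  I11: { [C → c c .] }  — reduce
  I12: { [C → L c .] }  — reduce

No state contains more than one complete item.

Answer: No reduce-reduce conflicts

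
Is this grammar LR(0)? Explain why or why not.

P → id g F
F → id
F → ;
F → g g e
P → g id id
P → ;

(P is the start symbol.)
A grammar is LR(0) if no state in the canonical LR(0) collection has:
  - both a shift item (dot before a terminal) and a complete item (shift-reduce conflict), or
  - two or more complete items (reduce-reduce conflict; the accept item [P' → P .] counts as a complete item here).

Augment with P' → P and build the canonical LR(0) collection (I0 = CLOSURE({[P' → . P]}), then GOTO on every symbol after a dot until no new states appear). It has 14 states:
  I0: { [P → . ;], [P → . g id id], [P → . id g F], [P' → . P] }  — shift
  I1: { [P → ; .] }  — reduce
  I2: { [P' → P .] }  — accept
  I3: { [P → g . id id] }  — shift
  I4: { [P → id . g F] }  — shift
  I5: { [F → . ;], [F → . g g e], [F → . id], [P → id g . F] }  — shift
  I6: { [F → ; .] }  — reduce
  I7: { [P → id g F .] }  — reduce
  I8: { [F → g . g e] }  — shift
  I9: { [F → id .] }  — reduce
  I10: { [F → g g . e] }  — shift
  I11: { [F → g g e .] }  — reduce
  I12: { [P → g id . id] }  — shift
  I13: { [P → g id id .] }  — reduce

Every state is either a pure shift/goto state or contains exactly one complete item and nothing to shift — no conflicts. The grammar is LR(0).

Answer: Yes, the grammar is LR(0)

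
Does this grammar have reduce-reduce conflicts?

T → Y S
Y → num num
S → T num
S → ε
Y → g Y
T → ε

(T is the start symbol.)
Augment with T' → T and build the canonical LR(0) collection (I0 = CLOSURE({[T' → . T]}), then GOTO on every symbol after a dot until no new states appear). It has 10 states:
  I0: { [T → . Y S], [T → .], [T' → . T], [Y → . g Y], [Y → . num num] }  — shift, reduce
  I1: { [T' → T .] }  — accept
  I2: { [S → . T num], [S → .], [T → . Y S], [T → .], [T → Y . S], [Y → . g Y], [Y → . num num] }  — shift, 2 reduces
  I3: { [Y → . g Y], [Y → . num num], [Y → g . Y] }  — shift
  I4: { [Y → num . num] }  — shift
  I5: { [Y → num num .] }  — reduce
  I6: { [Y → g Y .] }  — reduce
  I7: { [T → Y S .] }  — reduce
  I8: { [S → T . num] }  — shift
  I9: { [S → T num .] }  — reduce

I2 contains complete items [S → .], [T → .] — reduce-reduce conflict.

Answer: Yes — I2: [S → .] vs [T → .]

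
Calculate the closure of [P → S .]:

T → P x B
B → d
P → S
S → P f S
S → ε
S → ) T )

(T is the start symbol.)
{ [P → S .] }

To compute CLOSURE, for each item [A → α.Bβ] where B is a non-terminal, add [B → .γ] for all productions B → γ; repeat for the newly added items until nothing changes.

Start with: [P → S .]
The dot is at the end, so nothing is added.

CLOSURE = { [P → S .] }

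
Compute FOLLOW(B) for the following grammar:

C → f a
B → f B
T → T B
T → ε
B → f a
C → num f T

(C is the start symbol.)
{ $, 'f' }

To compute FOLLOW(B), find every occurrence of B on a right-hand side N → α B β: add FIRST(β) \ {ε}, and if β is empty or nullable also add FOLLOW(N). Iterate to a fixed point.

In B → f B: B is at the end; this adds FOLLOW(B) to itself — nothing new
In T → T B: B is at the end, add FOLLOW(T)

The FOLLOW sets referred to above (computed the same way, to a fixed point):
  FOLLOW(T) = { $, 'f' }

Taking the union: FOLLOW(B) = { $, 'f' }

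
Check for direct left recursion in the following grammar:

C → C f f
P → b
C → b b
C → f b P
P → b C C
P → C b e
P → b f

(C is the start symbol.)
Yes, C is left-recursive

C → C f f: LEFT RECURSIVE (starts with C)
P → b: starts with b
C → b b: starts with b
C → f b P: starts with f
P → b C C: starts with b
P → C b e: starts with C
P → b f: starts with b

The grammar has direct left recursion on: C.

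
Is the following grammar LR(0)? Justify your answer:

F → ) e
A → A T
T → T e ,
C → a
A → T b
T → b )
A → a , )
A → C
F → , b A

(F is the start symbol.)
No. Shift-reduce conflict between [F → , b A .] and [T → . b )]

Augment with F' → F and build the canonical LR(0) collection (I0 = CLOSURE({[F' → . F]}), then GOTO on every symbol after a dot until no new states appear). It has 18 states:
  I0: { [F → . ) e], [F → . , b A], [F' → . F] }  — shift
  I1: { [F → ) . e] }  — shift
  I2: { [F → , . b A] }  — shift
  I3: { [F' → F .] }  — accept
  I4: { [A → . A T], [A → . C], [A → . T b], [A → . a , )], [C → . a], [F → , b . A], [T → . T e ,], [T → . b )] }  — shift
  I5: { [A → A . T], [F → , b A .], [T → . T e ,], [T → . b )] }  — shift, reduce
  I6: { [A → C .] }  — reduce
  I7: { [A → T . b], [T → T . e ,] }  — shift
  I8: { [A → a . , )], [C → a .] }  — shift, reduce
  I9: { [T → b . )] }  — shift
  I10: { [T → b ) .] }  — reduce
  I11: { [A → a , . )] }  — shift
  I12: { [A → a , ) .] }  — reduce
  I13: { [A → T b .] }  — reduce
  I14: { [T → T e . ,] }  — shift
  I15: { [T → T e , .] }  — reduce
  I16: { [A → A T .], [T → T . e ,] }  — shift, reduce
  I17: { [F → ) e .] }  — reduce

Conflict in state I5:
  Shift-reduce conflict between [F → , b A .] and [T → . b )]
So the grammar is NOT LR(0).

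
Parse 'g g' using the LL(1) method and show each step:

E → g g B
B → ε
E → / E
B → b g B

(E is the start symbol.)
LL(1) parsing maintains a stack (initially the start symbol over $) and the input. At each step: if the stack top is a terminal, match it against the current input token; if it is a non-terminal N, replace it with the RHS of M[N, lookahead] (the unique production whose predict set contains the lookahead).

Stack is shown with the top on the left.

Stack    Input  Action
----------------------
E $      g g $  output E → g g B
g g B $  g g $  match 'g'
g B $    g $    match 'g'
B $      $      output B → ε
$        $      accept

The string is accepted.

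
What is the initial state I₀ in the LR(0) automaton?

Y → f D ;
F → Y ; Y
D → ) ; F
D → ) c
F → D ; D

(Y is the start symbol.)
First, augment the grammar with Y' → Y
I₀ = CLOSURE({ [Y' → . Y] }):
  [Y' → . Y] has the dot before Y: add [Y → . f D ;]
No further items can be added.

I₀ = { [Y → . f D ;], [Y' → . Y] }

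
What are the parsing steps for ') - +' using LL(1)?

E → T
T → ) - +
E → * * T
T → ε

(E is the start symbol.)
Stack is shown with the top on the left.

Stack    Input    Action
------------------------
E $      ) - + $  output E → T
T $      ) - + $  output T → ) - +
) - + $  ) - + $  match ')'
- + $    - + $    match '-'
+ $      + $      match '+'
$        $        accept

The string is accepted.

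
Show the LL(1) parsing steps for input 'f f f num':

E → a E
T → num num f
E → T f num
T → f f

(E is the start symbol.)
LL(1) parsing maintains a stack (initially the start symbol over $) and the input. At each step: if the stack top is a terminal, match it against the current input token; if it is a non-terminal N, replace it with the RHS of M[N, lookahead] (the unique production whose predict set contains the lookahead).

Stack is shown with the top on the left.

Stack        Input        Action
--------------------------------
E $          f f f num $  output E → T f num
T f num $    f f f num $  output T → f f
f f f num $  f f f num $  match 'f'
f f num $    f f num $    match 'f'
f num $      f num $      match 'f'
num $        num $        match 'num'
$            $            accept

The string is accepted.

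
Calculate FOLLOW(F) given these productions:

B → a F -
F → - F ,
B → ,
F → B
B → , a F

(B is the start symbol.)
In B → a F -: F is followed by '-', add FIRST('-') \ {ε} = { '-' }
In F → - F ,: F is followed by ',', add FIRST(',') \ {ε} = { ',' }
In B → , a F: F is at the end, add FOLLOW(B)

The FOLLOW sets referred to above (computed the same way, to a fixed point):
  FOLLOW(B) = { $, ',', '-' }

Taking the union: FOLLOW(F) = { $, ',', '-' }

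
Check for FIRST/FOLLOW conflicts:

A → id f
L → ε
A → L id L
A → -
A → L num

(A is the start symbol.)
No FIRST/FOLLOW conflicts.

Nullable non-terminals: L.
L has a nullable alternative but only one production, so nothing to check.

A has no nullable alternative, so no FIRST/FOLLOW check is needed there.

No FIRST/FOLLOW conflicts found.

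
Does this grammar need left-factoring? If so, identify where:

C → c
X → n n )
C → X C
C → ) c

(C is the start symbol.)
No, left-factoring is not needed

Left-factoring is needed when two productions for the same non-terminal
share a common prefix on the right-hand side.

Productions for C:
  C → c
  C → X C
  C → ) c

No common prefixes found.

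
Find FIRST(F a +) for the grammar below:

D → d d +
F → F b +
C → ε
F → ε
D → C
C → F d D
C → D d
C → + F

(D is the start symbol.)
{ 'a', 'b' }

FIRST sets of the non-terminals involved (from the grammar, by fixed-point iteration):
  FIRST(F) = { 'b', ε }

To compute FIRST(F a +), process the symbols left to right:
Symbol F is a non-terminal. Add FIRST(F) \ {ε} = { 'b' }
F is nullable (ε ∈ FIRST(F)), continue to the next symbol.
Symbol a is a terminal. Add 'a' and stop.
FIRST(F a +) = { 'a', 'b' }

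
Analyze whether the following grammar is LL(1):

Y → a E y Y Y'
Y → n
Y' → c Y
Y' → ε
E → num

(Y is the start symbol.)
No. Predict set conflict for Y': { 'c' }

Relevant sets:
  FOLLOW(Y') = { $, 'c' }

For Y:
  PREDICT(Y → a E y Y Y') = { 'a' }
  PREDICT(Y → n) = { 'n' }
For Y':
  PREDICT(Y' → c Y) = { 'c' }
  PREDICT(Y' → ε) = { $, 'c' }
E has a single production, so nothing to check there.

Conflict found: Predict set conflict for Y': { 'c' }
The grammar is NOT LL(1).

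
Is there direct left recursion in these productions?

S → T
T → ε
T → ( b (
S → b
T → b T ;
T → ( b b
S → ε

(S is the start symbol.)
No direct left recursion

Direct left recursion occurs when N → N α for some non-terminal N (the right-hand side begins with the left-hand side itself).

S → T: starts with T
T → ε: starts with ε
T → ( b (: starts with '('
S → b: starts with b
T → b T ;: starts with b
T → ( b b: starts with '('
S → ε: starts with ε

No direct left recursion found.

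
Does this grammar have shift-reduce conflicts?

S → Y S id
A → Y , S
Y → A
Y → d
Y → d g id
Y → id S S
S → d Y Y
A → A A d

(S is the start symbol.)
Augment with S' → S and build the canonical LR(0) collection (I0 = CLOSURE({[S' → . S]}), then GOTO on every symbol after a dot until no new states appear). It has 20 states:
  I0: { [A → . A A d], [A → . Y , S], [S → . Y S id], [S → . d Y Y], [S' → . S], [Y → . A], [Y → . d g id], [Y → . d], [Y → . id S S] }  — shift
  I1: { [A → . A A d], [A → . Y , S], [A → A . A d], [Y → . A], [Y → . d g id], [Y → . d], [Y → . id S S], [Y → A .] }  — shift, reduce
  I2: { [S' → S .] }  — accept
  I3: { [A → . A A d], [A → . Y , S], [A → Y . , S], [S → . Y S id], [S → . d Y Y], [S → Y . S id], [Y → . A], [Y → . d g id], [Y → . d], [Y → . id S S] }  — shift
  I4: { [A → . A A d], [A → . Y , S], [S → d . Y Y], [Y → . A], [Y → . d g id], [Y → . d], [Y → . id S S], [Y → d . g id], [Y → d .] }  — shift, reduce
  I5: { [A → . A A d], [A → . Y , S], [S → . Y S id], [S → . d Y Y], [Y → . A], [Y → . d g id], [Y → . d], [Y → . id S S], [Y → id . S S] }  — shift
  I6: { [A → . A A d], [A → . Y , S], [S → . Y S id], [S → . d Y Y], [Y → . A], [Y → . d g id], [Y → . d], [Y → . id S S], [Y → id S . S] }  — shift
  I7: { [Y → id S S .] }  — reduce
  I8: { [A → . A A d], [A → . Y , S], [A → Y . , S], [S → d Y . Y], [Y → . A], [Y → . d g id], [Y → . d], [Y → . id S S] }  — shift
  I9: { [Y → d . g id], [Y → d .] }  — shift, reduce
  I10: { [Y → d g . id] }  — shift
  I11: { [Y → d g id .] }  — reduce
  I12: { [A → . A A d], [A → . Y , S], [A → Y , . S], [S → . Y S id], [S → . d Y Y], [Y → . A], [Y → . d g id], [Y → . d], [Y → . id S S] }  — shift
  I13: { [A → Y . , S], [S → d Y Y .] }  — shift, reduce
  I14: { [A → Y , S .] }  — reduce
  I15: { [S → Y S . id] }  — shift
  I16: { [S → Y S id .] }  — reduce
  I17: { [A → . A A d], [A → . Y , S], [A → A . A d], [A → A A . d], [Y → . A], [Y → . d g id], [Y → . d], [Y → . id S S], [Y → A .] }  — shift, reduce
  I18: { [A → Y . , S] }  — shift
  I19: { [A → A A d .], [Y → d . g id], [Y → d .] }  — shift, 2 reduces

I1 contains reduce item [Y → A .] and shift items [Y → . d], [Y → . d g id], [Y → . id S S] — shift-reduce conflict.
I4 contains reduce item [Y → d .] and shift items [Y → . d], [Y → . d g id], [Y → d . g id], [Y → . id S S] — shift-reduce conflict.
I9 contains reduce item [Y → d .] and shift item [Y → d . g id] — shift-reduce conflict.
I13 contains reduce item [S → d Y Y .] and shift item [A → Y . , S] — shift-reduce conflict.
I17 contains reduce item [Y → A .] and shift items [A → A A . d], [Y → . d], [Y → . d g id], [Y → . id S S] — shift-reduce conflict.
I19 contains reduce items [A → A A d .], [Y → d .] and shift item [Y → d . g id] — shift-reduce conflict.

Answer: Yes — I1: [Y → A .] vs [Y → . d]; I4: [Y → d .] vs [Y → . d]; I9: [Y → d .] vs [Y → d . g id]; I13: [S → d Y Y .] vs [A → Y . , S]; I17: [Y → A .] vs [A → A A . d]; I19: [A → A A d .] vs [Y → d . g id]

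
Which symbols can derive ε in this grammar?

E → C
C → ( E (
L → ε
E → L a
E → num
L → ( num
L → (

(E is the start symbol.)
{ 'L' }

A non-terminal is nullable if it can derive ε (the empty string): either it has an ε-production, or it has a production whose right-hand side consists entirely of nullable non-terminals.

ε-productions: L → ε
So L is immediately nullable.
No further non-terminal can be added: every production for the remaining non-terminals contains a terminal or a non-nullable non-terminal.
Nullable = { 'L' }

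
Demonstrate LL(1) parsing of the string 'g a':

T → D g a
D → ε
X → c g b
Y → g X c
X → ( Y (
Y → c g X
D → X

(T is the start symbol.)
LL(1) parsing maintains a stack (initially the start symbol over $) and the input. At each step: if the stack top is a terminal, match it against the current input token; if it is a non-terminal N, replace it with the RHS of M[N, lookahead] (the unique production whose predict set contains the lookahead).

Stack is shown with the top on the left.

Stack    Input  Action
----------------------
T $      g a $  output T → D g a
D g a $  g a $  output D → ε
g a $    g a $  match 'g'
a $      a $    match 'a'
$        $      accept

The string is accepted.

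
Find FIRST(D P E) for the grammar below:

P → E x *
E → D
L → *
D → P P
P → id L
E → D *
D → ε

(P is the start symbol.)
FIRST sets of the non-terminals involved (from the grammar, by fixed-point iteration):
  FIRST(D) = { '*', 'id', 'x', ε }
  FIRST(P) = { '*', 'id', 'x' }

To compute FIRST(D P E), process the symbols left to right:
Symbol D is a non-terminal. Add FIRST(D) \ {ε} = { '*', 'id', 'x' }
D is nullable (ε ∈ FIRST(D)), continue to the next symbol.
Symbol P is a non-terminal. Add FIRST(P) \ {ε} = { '*', 'id', 'x' }
P is not nullable (ε ∉ FIRST(P)), so stop here.
FIRST(D P E) = { '*', 'id', 'x' }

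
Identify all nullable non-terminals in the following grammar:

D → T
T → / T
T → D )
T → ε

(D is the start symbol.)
A non-terminal is nullable if it can derive ε (the empty string): either it has an ε-production, or it has a production whose right-hand side consists entirely of nullable non-terminals.

ε-productions: T → ε
So T is immediately nullable.
D → T: every symbol on the right is nullable, so D is nullable too.
Every non-terminal is now nullable.
Nullable = { 'D', 'T' }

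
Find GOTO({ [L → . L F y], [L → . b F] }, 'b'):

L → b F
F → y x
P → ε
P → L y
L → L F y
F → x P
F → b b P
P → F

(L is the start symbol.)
GOTO(I, 'b') = CLOSURE({ [A → αX.β] : [A → α.Xβ] ∈ I, X = 'b' })

Items with dot before 'b', with the dot advanced:
  [L → . b F] → [L → b . F]
Closure of the advanced items:
  [L → b . F] has the dot before F: add [F → . y x], [F → . x P], [F → . b b P]

GOTO = { [F → . b b P], [F → . x P], [F → . y x], [L → b . F] }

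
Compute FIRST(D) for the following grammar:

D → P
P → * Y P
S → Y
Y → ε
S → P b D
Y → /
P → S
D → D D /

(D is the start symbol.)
To compute FIRST(D), examine every production with D on the left-hand side, reading each right-hand side left to right until a non-nullable symbol is reached.

FIRST sets of the other non-terminals involved (by the same procedure, iterated to a fixed point):
  FIRST(P) = { '*', '/', 'b', ε }

From D → P:
  - P is a non-terminal: add FIRST(P) \ {ε} = { '*', '/', 'b' }
    P is nullable and nothing follows, so the whole right-hand side can vanish: ε ∈ FIRST(D)
From D → D D /:
  - D is the symbol being defined: contributes nothing new
    D is nullable, so continue to the next symbol
  - D is the symbol being defined: contributes nothing new
    D is nullable, so continue to the next symbol
  - '/' is a terminal: add '/' and stop

Collecting: FIRST(D) = { '*', '/', 'b', ε }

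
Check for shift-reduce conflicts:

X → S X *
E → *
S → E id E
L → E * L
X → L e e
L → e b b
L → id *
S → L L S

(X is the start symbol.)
A shift-reduce conflict occurs when an LR(0) state has both:
  - a complete (reduce) item [A → α .] (dot at the end), and
  - a shift item [B → β . c γ] (dot before a terminal).

Augment with X' → X and build the canonical LR(0) collection (I0 = CLOSURE({[X' → . X]}), then GOTO on every symbol after a dot until no new states appear). It has 23 states:
  I0: { [E → . *], [L → . E * L], [L → . e b b], [L → . id *], [S → . E id E], [S → . L L S], [X → . L e e], [X → . S X *], [X' → . X] }  — shift
  I1: { [E → * .] }  — reduce
  I2: { [L → E . * L], [S → E . id E] }  — shift
  I3: { [E → . *], [L → . E * L], [L → . e b b], [L → . id *], [S → L . L S], [X → L . e e] }  — shift
  I4: { [E → . *], [L → . E * L], [L → . e b b], [L → . id *], [S → . E id E], [S → . L L S], [X → . L e e], [X → . S X *], [X → S . X *] }  — shift
  I5: { [X' → X .] }  — accept
  I6: { [L → e . b b] }  — shift
  I7: { [L → id . *] }  — shift
  I8: { [L → id * .] }  — reduce
  I9: { [L → e b . b] }  — shift
  I10: { [L → e b b .] }  — reduce
  I11: { [X → S X . *] }  — shift
  I12: { [X → S X * .] }  — reduce
  I13: { [L → E . * L] }  — shift
  I14: { [E → . *], [L → . E * L], [L → . e b b], [L → . id *], [S → . E id E], [S → . L L S], [S → L L . S] }  — shift
  I15: { [L → e . b b], [X → L e . e] }  — shift
  I16: { [X → L e e .] }  — reduce
  I17: { [E → . *], [L → . E * L], [L → . e b b], [L → . id *], [S → L . L S] }  — shift
  I18: { [S → L L S .] }  — reduce
  I19: { [E → . *], [L → . E * L], [L → . e b b], [L → . id *], [L → E * . L] }  — shift
  I20: { [L → E * L .] }  — reduce
  I21: { [E → . *], [S → E id . E] }  — shift
  I22: { [S → E id E .] }  — reduce

No state contains both a complete item and a shift item.

Answer: No shift-reduce conflicts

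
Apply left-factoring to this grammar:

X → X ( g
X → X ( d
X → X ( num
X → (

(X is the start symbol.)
Left-factoring transforms A → αβ₁ | αβ₂ into A → αA' and A' → β₁ | β₂
(α is the longest common prefix among the alternatives). Repeat until
no nonterminal has two alternatives with a common prefix.

Round 1: X has alternatives sharing prefix 'X ('. Introduce X': X → X ( X'
  Add: X' → g
  Add: X' → d
  Add: X' → num

No remaining common prefixes — done.

Resulting grammar:
X → X ( X'
X' → g
X' → d
X' → num
X → (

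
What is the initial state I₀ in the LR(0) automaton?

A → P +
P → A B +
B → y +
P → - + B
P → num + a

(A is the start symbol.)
{ [A → . P +], [A' → . A], [P → . - + B], [P → . A B +], [P → . num + a] }

First, augment the grammar with A' → A
I₀ = CLOSURE({ [A' → . A] }):
  [A' → . A] has the dot before A: add [A → . P +]
  [A → . P +] has the dot before P: add [P → . A B +], [P → . - + B], [P → . num + a]
No further items can be added.

I₀ = { [A → . P +], [A' → . A], [P → . - + B], [P → . A B +], [P → . num + a] }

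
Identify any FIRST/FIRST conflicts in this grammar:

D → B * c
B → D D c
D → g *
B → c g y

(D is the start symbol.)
Yes. D → B '*' c / D → g '*' on { 'g' }; B → D D c / B → c g y on { 'c' }

FIRST sets of the non-terminals at (or reachable through a nullable prefix from) the front of some alternative:
  FIRST(B) = { 'c', 'g' }
  FIRST(D) = { 'c', 'g' }

Productions for D:
  D → B * c: FIRST = { 'c', 'g' }
  D → g *: FIRST = { 'g' }
Productions for B:
  B → D D c: FIRST = { 'c', 'g' }
  B → c g y: FIRST = { 'c' }

Conflict for D: D → B * c and D → g *
  Overlap: { 'g' }
Conflict for B: B → D D c and B → c g y
  Overlap: { 'c' }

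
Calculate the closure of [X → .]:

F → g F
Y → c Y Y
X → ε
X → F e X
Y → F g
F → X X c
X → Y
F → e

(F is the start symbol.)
Start with: [X → .]
The dot is at the end, so nothing is added.

CLOSURE = { [X → .] }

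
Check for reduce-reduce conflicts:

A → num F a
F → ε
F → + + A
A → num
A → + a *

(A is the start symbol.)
A reduce-reduce conflict occurs when an LR(0) state has two complete items [A → α .] and [B → β .] — both call for a reduction, and with no lookahead the parser cannot choose between them.

Augment with A' → A and build the canonical LR(0) collection (I0 = CLOSURE({[A' → . A]}), then GOTO on every symbol after a dot until no new states appear). It has 11 states:
  I0: { [A → . + a *], [A → . num F a], [A → . num], [A' → . A] }  — shift
  I1: { [A → + . a *] }  — shift
  I2: { [A' → A .] }  — accept
  I3: { [A → num . F a], [A → num .], [F → . + + A], [F → .] }  — shift, 2 reduces
  I4: { [F → + . + A] }  — shift
  I5: { [A → num F . a] }  — shift
  I6: { [A → num F a .] }  — reduce
  I7: { [A → . + a *], [A → . num F a], [A → . num], [F → + + . A] }  — shift
  I8: { [F → + + A .] }  — reduce
  I9: { [A → + a . *] }  — shift
  I10: { [A → + a * .] }  — reduce

I3 contains complete items [A → num .], [F → .] — reduce-reduce conflict.

Answer: Yes — I3: [A → num .] vs [F → .]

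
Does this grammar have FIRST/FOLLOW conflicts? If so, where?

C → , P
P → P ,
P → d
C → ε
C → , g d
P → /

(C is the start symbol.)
Nullable non-terminals: C.

C: nullable alternative(s) C → ε; FOLLOW(C) = { $ }
  C → , P: FIRST \ {ε} = { ',' } — disjoint from FOLLOW(C)
  C → ε: FIRST \ {ε} = { } — this is the only nullable alternative, skip
  C → , g d: FIRST \ {ε} = { ',' } — disjoint from FOLLOW(C)

P has no nullable alternative, so no FIRST/FOLLOW check is needed there.

No FIRST/FOLLOW conflicts found.

Answer: No FIRST/FOLLOW conflicts.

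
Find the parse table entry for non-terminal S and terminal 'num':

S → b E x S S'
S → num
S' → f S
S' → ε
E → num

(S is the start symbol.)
To find M[S, 'num'], we find productions for S where 'num' is in the predict set (PREDICT(N → α) = (FIRST(α) \ {ε}) ∪ (FOLLOW(N) if α ⇒* ε)).

S → b E x S S': PREDICT = { 'b' }
S → num: PREDICT = { 'num' }
  'num' is in predict set, so this production goes in M[S, 'num']

M[S, 'num'] = S → num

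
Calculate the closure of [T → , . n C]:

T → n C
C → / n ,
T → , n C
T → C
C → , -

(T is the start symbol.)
To compute CLOSURE, for each item [A → α.Bβ] where B is a non-terminal, add [B → .γ] for all productions B → γ; repeat for the newly added items until nothing changes.

Start with: [T → , . n C]
The dot precedes the terminal n, so nothing is added.

CLOSURE = { [T → , . n C] }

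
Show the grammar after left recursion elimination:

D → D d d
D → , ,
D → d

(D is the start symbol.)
D is directly left-recursive. The standard transformation for
  A → A α₁ | ... | A α_m | β₁ | ... | β_n
is
  A  → β₁ A' | ... | β_n A'
  A' → α₁ A' | ... | α_m A' | ε

D → , , becomes D → , , D'
D → d becomes D → d D'
D → D d d becomes D' → d d D'
Add D' → ε

Resulting grammar:
D → , , D'
D → d D'
D' → d d D'
D' → ε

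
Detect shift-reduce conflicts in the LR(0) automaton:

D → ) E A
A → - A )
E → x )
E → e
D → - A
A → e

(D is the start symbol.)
No shift-reduce conflicts

Augment with D' → D and build the canonical LR(0) collection (I0 = CLOSURE({[D' → . D]}), then GOTO on every symbol after a dot until no new states appear). It has 14 states:
  I0: { [D → . ) E A], [D → . - A], [D' → . D] }  — shift
  I1: { [D → ) . E A], [E → . e], [E → . x )] }  — shift
  I2: { [A → . - A )], [A → . e], [D → - . A] }  — shift
  I3: { [D' → D .] }  — accept
  I4: { [A → - . A )], [A → . - A )], [A → . e] }  — shift
  I5: { [D → - A .] }  — reduce
  I6: { [A → e .] }  — reduce
  I7: { [A → - A . )] }  — shift
  I8: { [A → - A ) .] }  — reduce
  I9: { [A → . - A )], [A → . e], [D → ) E . A] }  — shift
  I10: { [E → e .] }  — reduce
  I11: { [E → x . )] }  — shift
  I12: { [E → x ) .] }  — reduce
  I13: { [D → ) E A .] }  — reduce

No state contains both a complete item and a shift item.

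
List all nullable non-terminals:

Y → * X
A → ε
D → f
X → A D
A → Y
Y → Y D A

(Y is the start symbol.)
{ 'A' }

A non-terminal is nullable if it can derive ε (the empty string): either it has an ε-production, or it has a production whose right-hand side consists entirely of nullable non-terminals.

ε-productions: A → ε
So A is immediately nullable.
No further non-terminal can be added: every production for the remaining non-terminals contains a terminal or a non-nullable non-terminal.
Nullable = { 'A' }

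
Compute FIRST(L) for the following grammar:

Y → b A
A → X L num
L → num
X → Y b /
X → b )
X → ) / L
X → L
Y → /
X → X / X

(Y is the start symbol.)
{ 'num' }

To compute FIRST(L), examine every production with L on the left-hand side, reading each right-hand side left to right until a non-nullable symbol is reached.

From L → num:
  - num is a terminal: add 'num' and stop

Collecting: FIRST(L) = { 'num' }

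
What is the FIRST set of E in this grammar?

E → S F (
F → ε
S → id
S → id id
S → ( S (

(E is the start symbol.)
To compute FIRST(E), examine every production with E on the left-hand side, reading each right-hand side left to right until a non-nullable symbol is reached.

FIRST sets of the other non-terminals involved (by the same procedure, iterated to a fixed point):
  FIRST(S) = { '(', 'id' }

From E → S F (:
  - S is a non-terminal: add FIRST(S) \ {ε} = { '(', 'id' }
    S is not nullable, so stop

Collecting: FIRST(E) = { '(', 'id' }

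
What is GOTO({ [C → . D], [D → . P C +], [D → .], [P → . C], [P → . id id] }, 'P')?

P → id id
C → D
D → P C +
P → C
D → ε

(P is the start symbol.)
GOTO(I, 'P') = CLOSURE({ [A → αX.β] : [A → α.Xβ] ∈ I, X = 'P' })

Items with dot before 'P', with the dot advanced:
  [D → . P C +] → [D → P . C +]
Closure of the advanced items:
  [D → P . C +] has the dot before C: add [C → . D]
  [C → . D] has the dot before D: add [D → . P C +], [D → .]
  [D → . P C +] has the dot before P: add [P → . id id], [P → . C]

GOTO = { [C → . D], [D → . P C +], [D → .], [D → P . C +], [P → . C], [P → . id id] }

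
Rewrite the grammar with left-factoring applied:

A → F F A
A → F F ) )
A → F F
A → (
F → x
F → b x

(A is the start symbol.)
Left-factoring transforms A → αβ₁ | αβ₂ into A → αA' and A' → β₁ | β₂
(α is the longest common prefix among the alternatives). Repeat until
no nonterminal has two alternatives with a common prefix.

Round 1: A has alternatives sharing prefix 'F F'. Introduce A': A → F F A'
  Add: A' → A
  Add: A' → ) )
  Add: A' → ε

No remaining common prefixes — done.

Resulting grammar:
A → F F A'
A' → A
A' → ) )
A' → ε
A → (
F → x
F → b x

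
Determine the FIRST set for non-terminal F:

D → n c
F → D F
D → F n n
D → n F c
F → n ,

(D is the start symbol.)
{ 'n' }

FIRST sets of the other non-terminals involved (by the same procedure, iterated to a fixed point):
  FIRST(D) = { 'n' }

From F → D F:
  - D is a non-terminal: add FIRST(D) \ {ε} = { 'n' }
    D is not nullable, so stop
From F → n ,:
  - n is a terminal: add 'n' and stop

Collecting: FIRST(F) = { 'n' }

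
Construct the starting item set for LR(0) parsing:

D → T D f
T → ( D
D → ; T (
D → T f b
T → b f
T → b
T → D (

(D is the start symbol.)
First, augment the grammar with D' → D
I₀ = CLOSURE({ [D' → . D] }):
  [D' → . D] has the dot before D: add [D → . T D f], [D → . ; T (], [D → . T f b]
  [D → . T D f] has the dot before T: add [T → . ( D], [T → . b f], [T → . b], [T → . D (]
No further items can be added.

I₀ = { [D → . ; T (], [D → . T D f], [D → . T f b], [D' → . D], [T → . ( D], [T → . D (], [T → . b f], [T → . b] }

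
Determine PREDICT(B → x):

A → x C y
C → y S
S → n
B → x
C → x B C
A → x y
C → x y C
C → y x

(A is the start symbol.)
PREDICT(B → x) = (FIRST(RHS) \ {ε}) ∪ (FOLLOW(B) if ε ∈ FIRST(RHS), i.e. RHS ⇒* ε)
FIRST(x) = { 'x' }
ε ∉ FIRST(x), so FOLLOW(B) is not added.
PREDICT(B → x) = { 'x' }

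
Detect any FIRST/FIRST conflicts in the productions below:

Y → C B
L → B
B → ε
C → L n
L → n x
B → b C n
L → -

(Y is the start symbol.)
FIRST sets of the non-terminals at (or reachable through a nullable prefix from) the front of some alternative:
  FIRST(B) = { 'b', ε }

Productions for L:
  L → B: FIRST = { 'b', ε }
  L → n x: FIRST = { 'n' }
  L → -: FIRST = { '-' }
Productions for B:
  B → ε: FIRST = { ε }
  B → b C n: FIRST = { 'b' }
Y, C have only one production, so no FIRST/FIRST conflict is possible there.

All alternatives of each non-terminal have pairwise disjoint FIRST sets.

Answer: No FIRST/FIRST conflicts.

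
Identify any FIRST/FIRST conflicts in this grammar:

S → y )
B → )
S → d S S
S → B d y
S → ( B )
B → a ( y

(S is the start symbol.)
A FIRST/FIRST conflict occurs when two productions N → α and N → β for the same non-terminal have FIRST(α) ∩ FIRST(β) ≠ ∅ (with ε ∈ FIRST of a nullable right-hand side, so two nullable alternatives also conflict).

FIRST sets of the non-terminals at (or reachable through a nullable prefix from) the front of some alternative:
  FIRST(B) = { ')', 'a' }

Productions for S:
  S → y ): FIRST = { 'y' }
  S → d S S: FIRST = { 'd' }
  S → B d y: FIRST = { ')', 'a' }
  S → ( B ): FIRST = { '(' }
Productions for B:
  B → ): FIRST = { ')' }
  B → a ( y: FIRST = { 'a' }

All alternatives of each non-terminal have pairwise disjoint FIRST sets.

Answer: No FIRST/FIRST conflicts.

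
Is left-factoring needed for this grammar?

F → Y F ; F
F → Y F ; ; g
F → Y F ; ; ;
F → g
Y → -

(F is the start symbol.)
Left-factoring is needed when two productions for the same non-terminal
share a common prefix on the right-hand side.

Productions for F:
  F → Y F ; F
  F → Y F ; ; g
  F → Y F ; ; ;
  F → g

Found common prefix 'Y F ;' in productions for F

Answer: Yes, F has productions with common prefix 'Y F ;'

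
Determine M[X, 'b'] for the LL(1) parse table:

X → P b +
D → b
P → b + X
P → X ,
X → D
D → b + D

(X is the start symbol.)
X → P b +, X → D

To find M[X, 'b'], we find productions for X where 'b' is in the predict set (PREDICT(N → α) = (FIRST(α) \ {ε}) ∪ (FOLLOW(N) if α ⇒* ε)).

Relevant sets:
  FIRST(P) = { 'b' }
  FIRST(D) = { 'b' }

X → P b +: PREDICT = { 'b' }
  'b' is in predict set, so this production goes in M[X, 'b']
X → D: PREDICT = { 'b' }
  'b' is in predict set, so this production goes in M[X, 'b']

M[X, 'b'] = X → P b +, X → D  (a multiply-defined cell — the grammar is not LL(1))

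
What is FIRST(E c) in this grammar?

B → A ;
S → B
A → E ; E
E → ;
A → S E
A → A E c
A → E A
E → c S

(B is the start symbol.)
{ ';', 'c' }

FIRST sets of the non-terminals involved (from the grammar, by fixed-point iteration):
  FIRST(E) = { ';', 'c' }

To compute FIRST(E c), process the symbols left to right:
Symbol E is a non-terminal. Add FIRST(E) \ {ε} = { ';', 'c' }
E is not nullable (ε ∉ FIRST(E)), so stop here.
FIRST(E c) = { ';', 'c' }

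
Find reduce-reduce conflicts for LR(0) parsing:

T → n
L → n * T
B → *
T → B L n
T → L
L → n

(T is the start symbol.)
Yes — I5: [L → n .] vs [T → n .]

Augment with T' → T and build the canonical LR(0) collection (I0 = CLOSURE({[T' → . T]}), then GOTO on every symbol after a dot until no new states appear). It has 11 states:
  I0: { [B → . *], [L → . n * T], [L → . n], [T → . B L n], [T → . L], [T → . n], [T' → . T] }  — shift
  I1: { [B → * .] }  — reduce
  I2: { [L → . n * T], [L → . n], [T → B . L n] }  — shift
  I3: { [T → L .] }  — reduce
  I4: { [T' → T .] }  — accept
  I5: { [L → n . * T], [L → n .], [T → n .] }  — shift, 2 reduces
  I6: { [B → . *], [L → . n * T], [L → . n], [L → n * . T], [T → . B L n], [T → . L], [T → . n] }  — shift
  I7: { [L → n * T .] }  — reduce
  I8: { [T → B L . n] }  — shift
  I9: { [L → n . * T], [L → n .] }  — shift, reduce
  I10: { [T → B L n .] }  — reduce

I5 contains complete items [L → n .], [T → n .] — reduce-reduce conflict.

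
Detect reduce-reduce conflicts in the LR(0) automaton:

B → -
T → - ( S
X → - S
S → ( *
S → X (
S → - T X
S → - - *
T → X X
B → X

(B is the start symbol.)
A reduce-reduce conflict occurs when an LR(0) state has two complete items [A → α .] and [B → β .] — both call for a reduction, and with no lookahead the parser cannot choose between them.

Augment with B' → B and build the canonical LR(0) collection (I0 = CLOSURE({[B' → . B]}), then GOTO on every symbol after a dot until no new states appear). It has 19 states:
  I0: { [B → . -], [B → . X], [B' → . B], [X → . - S] }  — shift
  I1: { [B → - .], [S → . ( *], [S → . - - *], [S → . - T X], [S → . X (], [X → - . S], [X → . - S] }  — shift, reduce
  I2: { [B' → B .] }  — accept
  I3: { [B → X .] }  — reduce
  I4: { [S → ( . *] }  — shift
  I5: { [S → - . - *], [S → - . T X], [S → . ( *], [S → . - - *], [S → . - T X], [S → . X (], [T → . - ( S], [T → . X X], [X → - . S], [X → . - S] }  — shift
  I6: { [X → - S .] }  — reduce
  I7: { [S → X . (] }  — shift
  I8: { [S → X ( .] }  — reduce
  I9: { [S → - - . *], [S → - . - *], [S → - . T X], [S → . ( *], [S → . - - *], [S → . - T X], [S → . X (], [T → - . ( S], [T → . - ( S], [T → . X X], [X → - . S], [X → . - S] }  — shift
  I10: { [S → - T . X], [X → . - S] }  — shift
  I11: { [S → X . (], [T → X . X], [X → . - S] }  — shift
  I12: { [S → . ( *], [S → . - - *], [S → . - T X], [S → . X (], [X → - . S], [X → . - S] }  — shift
  I13: { [T → X X .] }  — reduce
  I14: { [S → - T X .] }  — reduce
  I15: { [S → ( . *], [S → . ( *], [S → . - - *], [S → . - T X], [S → . X (], [T → - ( . S], [X → . - S] }  — shift
  I16: { [S → - - * .] }  — reduce
  I17: { [S → ( * .] }  — reduce
  I18: { [T → - ( S .] }  — reduce

No state contains more than one complete item.

Answer: No reduce-reduce conflicts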